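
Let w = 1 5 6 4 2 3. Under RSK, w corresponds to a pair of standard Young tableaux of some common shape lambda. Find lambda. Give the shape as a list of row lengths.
Row-insert each entry into an empty tableau.

After inserting 1: P = [[1]].
After inserting 5: P = [[1, 5]].
After inserting 6: P = [[1, 5, 6]].
After inserting 4: P = [[1, 4, 6], [5]].
After inserting 2: P = [[1, 2, 6], [4], [5]].
After inserting 3: P = [[1, 2, 3], [4, 6], [5]].

The final insertion tableau P = [[1, 2, 3], [4, 6], [5]] has shape [3, 2, 1].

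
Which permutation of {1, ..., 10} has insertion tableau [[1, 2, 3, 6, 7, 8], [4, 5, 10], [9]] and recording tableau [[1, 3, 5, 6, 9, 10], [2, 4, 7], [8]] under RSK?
Reverse the RSK construction: for i from n down to 1, find the cell of Q containing i, remove the entry at that cell from P, and reverse-bump it up through P; the value ejected from row 1 is w(i).

Step i=10: Q has 10 at row 1, column 6; remove that cell from P, ejecting 8. So w(10) = 8. P is now [[1, 2, 3, 6, 7], [4, 5, 10], [9]].
Step i=9: Q has 9 at row 1, column 5; remove that cell from P, ejecting 7. So w(9) = 7. P is now [[1, 2, 3, 6], [4, 5, 10], [9]].
Step i=8: Q has 8 at row 3, column 1; remove 9 from row 3 of P and reverse-bump: 9 enters row 2 and ejects 5; 5 enters row 1 and ejects 3. So w(8) = 3. P is now [[1, 2, 5, 6], [4, 9, 10]].
Step i=7: Q has 7 at row 2, column 3; remove 10 from row 2 of P and reverse-bump: 10 enters row 1 and ejects 6. So w(7) = 6. P is now [[1, 2, 5, 10], [4, 9]].
Step i=6: Q has 6 at row 1, column 4; remove that cell from P, ejecting 10. So w(6) = 10. P is now [[1, 2, 5], [4, 9]].
Step i=5: Q has 5 at row 1, column 3; remove that cell from P, ejecting 5. So w(5) = 5. P is now [[1, 2], [4, 9]].
Step i=4: Q has 4 at row 2, column 2; remove 9 from row 2 of P and reverse-bump: 9 enters row 1 and ejects 2. So w(4) = 2. P is now [[1, 9], [4]].
Step i=3: Q has 3 at row 1, column 2; remove that cell from P, ejecting 9. So w(3) = 9. P is now [[1], [4]].
Step i=2: Q has 2 at row 2, column 1; remove 4 from row 2 of P and reverse-bump: 4 enters row 1 and ejects 1. So w(2) = 1. P is now [[4]].
Step i=1: Q has 1 at row 1, column 1; remove that cell from P, ejecting 4. So w(1) = 4. P is now [].

So w = 4 1 9 2 5 10 6 3 7 8.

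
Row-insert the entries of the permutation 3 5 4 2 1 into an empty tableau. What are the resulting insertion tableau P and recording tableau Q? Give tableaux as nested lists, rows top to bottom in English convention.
P = [[1, 4], [2], [3], [5]], Q = [[1, 2], [3], [4], [5]]

Insert each entry of the permutation into P by Schensted row insertion, recording in Q the position of each new cell.

Insert 3: appended to row 1. P = [[3]], Q = [[1]].
Insert 5: appended to row 1. P = [[3, 5]], Q = [[1, 2]].
Insert 4: 4 bumps 5 from row 1; 5 starts row 2. P = [[3, 4], [5]], Q = [[1, 2], [3]].
Insert 2: 2 bumps 3 from row 1; 3 bumps 5 from row 2; 5 starts row 3. P = [[2, 4], [3], [5]], Q = [[1, 2], [3], [4]].
Insert 1: 1 bumps 2 from row 1; 2 bumps 3 from row 2; 3 bumps 5 from row 3; 5 starts row 4. P = [[1, 4], [2], [3], [5]], Q = [[1, 2], [3], [4], [5]].

So P = [[1, 4], [2], [3], [5]], Q = [[1, 2], [3], [4], [5]].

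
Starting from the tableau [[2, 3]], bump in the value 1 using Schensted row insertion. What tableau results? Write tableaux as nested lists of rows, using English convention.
[[1, 3], [2]]

In row 1, 1 replaces 2 (the leftmost entry greater than 1); 2 is bumped to row 2. 2 starts a new row 2. The new tableau is [[1, 3], [2]].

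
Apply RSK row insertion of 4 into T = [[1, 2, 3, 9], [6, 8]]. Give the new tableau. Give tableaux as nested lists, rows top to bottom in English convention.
In row 1, 4 replaces 9 (the leftmost entry greater than 4); 9 is bumped to row 2. 9 is appended to row 2. The new tableau is [[1, 2, 3, 4], [6, 8, 9]].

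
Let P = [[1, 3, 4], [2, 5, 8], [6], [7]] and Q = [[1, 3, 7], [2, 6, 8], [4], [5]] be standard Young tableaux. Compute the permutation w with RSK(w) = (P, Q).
7 2 6 5 1 3 8 4

Reverse the RSK construction: for i from n down to 1, find the cell of Q containing i, remove the entry at that cell from P, and reverse-bump it up through P; the value ejected from row 1 is w(i).

Step i=8: Q has 8 at row 2, column 3; remove 8 from row 2 of P and reverse-bump: 8 enters row 1 and ejects 4. So w(8) = 4. P is now [[1, 3, 8], [2, 5], [6], [7]].
Step i=7: Q has 7 at row 1, column 3; remove that cell from P, ejecting 8. So w(7) = 8. P is now [[1, 3], [2, 5], [6], [7]].
Step i=6: Q has 6 at row 2, column 2; remove 5 from row 2 of P and reverse-bump: 5 enters row 1 and ejects 3. So w(6) = 3. P is now [[1, 5], [2], [6], [7]].
Step i=5: Q has 5 at row 4, column 1; remove 7 from row 4 of P and reverse-bump: 7 enters row 3 and ejects 6; 6 enters row 2 and ejects 2; 2 enters row 1 and ejects 1. So w(5) = 1. P is now [[2, 5], [6], [7]].
Step i=4: Q has 4 at row 3, column 1; remove 7 from row 3 of P and reverse-bump: 7 enters row 2 and ejects 6; 6 enters row 1 and ejects 5. So w(4) = 5. P is now [[2, 6], [7]].
Step i=3: Q has 3 at row 1, column 2; remove that cell from P, ejecting 6. So w(3) = 6. P is now [[2], [7]].
Step i=2: Q has 2 at row 2, column 1; remove 7 from row 2 of P and reverse-bump: 7 enters row 1 and ejects 2. So w(2) = 2. P is now [[7]].
Step i=1: Q has 1 at row 1, column 1; remove that cell from P, ejecting 7. So w(1) = 7. P is now [].

So w = 7 2 6 5 1 3 8 4.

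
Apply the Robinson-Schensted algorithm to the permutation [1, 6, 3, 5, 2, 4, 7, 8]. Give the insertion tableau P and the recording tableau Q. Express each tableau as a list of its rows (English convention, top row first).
Insert each entry of the permutation into P by Schensted row insertion, recording in Q the position of each new cell.

Insert 1: appended to row 1. P = [[1]].
Insert 6: appended to row 1. P = [[1, 6]].
Insert 3: 3 bumps 6 from row 1; 6 starts row 2. P = [[1, 3], [6]].
Insert 5: appended to row 1. P = [[1, 3, 5], [6]].
Insert 2: 2 bumps 3 from row 1; 3 bumps 6 from row 2; 6 starts row 3. P = [[1, 2, 5], [3], [6]].
Insert 4: 4 bumps 5 from row 1; 5 appends to row 2. P = [[1, 2, 4], [3, 5], [6]].
Insert 7: appended to row 1. P = [[1, 2, 4, 7], [3, 5], [6]].
Insert 8: appended to row 1. P = [[1, 2, 4, 7, 8], [3, 5], [6]].

So P = [[1, 2, 4, 7, 8], [3, 5], [6]], Q = [[1, 2, 4, 7, 8], [3, 6], [5]].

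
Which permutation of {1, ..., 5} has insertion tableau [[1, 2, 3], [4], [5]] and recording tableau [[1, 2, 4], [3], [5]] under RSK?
1 5 2 4 3

Reverse RSK: for i = n, n-1, ..., 1, locate i in Q, remove the corresponding corner cell from P, and reverse-bump its entry up through P; the value ejected from row 1 is w(i).

So w = 1 5 2 4 3.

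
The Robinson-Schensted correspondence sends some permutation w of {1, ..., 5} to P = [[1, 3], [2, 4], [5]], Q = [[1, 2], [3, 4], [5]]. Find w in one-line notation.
Reverse RSK: for i = n, n-1, ..., 1, locate i in Q, remove the corresponding corner cell from P, and reverse-bump its entry up through P; the value ejected from row 1 is w(i).

So w = 2 5 1 4 3.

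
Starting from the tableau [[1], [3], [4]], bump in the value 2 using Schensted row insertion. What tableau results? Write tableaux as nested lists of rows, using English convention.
2 is larger than every entry of row 1, so it is appended to row 1. The new tableau is [[1, 2], [3], [4]].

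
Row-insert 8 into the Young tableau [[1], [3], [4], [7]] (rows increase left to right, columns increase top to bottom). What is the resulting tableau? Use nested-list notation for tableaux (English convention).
8 is larger than every entry of row 1, so it is appended to row 1. The new tableau is [[1, 8], [3], [4], [7]].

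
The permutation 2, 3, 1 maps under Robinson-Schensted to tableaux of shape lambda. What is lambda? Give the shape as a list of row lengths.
Row-insert each entry into an empty tableau.

After inserting 2: P = [[2]].
After inserting 3: P = [[2, 3]].
After inserting 1: P = [[1, 3], [2]].

The final insertion tableau P = [[1, 3], [2]] has shape [2, 1].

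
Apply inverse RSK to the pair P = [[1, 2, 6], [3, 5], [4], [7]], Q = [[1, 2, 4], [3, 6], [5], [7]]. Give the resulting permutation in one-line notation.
Reverse RSK: for i = n, n-1, ..., 1, locate i in Q, remove the corresponding corner cell from P, and reverse-bump its entry up through P; the value ejected from row 1 is w(i).

So w = 4 7 5 6 1 3 2.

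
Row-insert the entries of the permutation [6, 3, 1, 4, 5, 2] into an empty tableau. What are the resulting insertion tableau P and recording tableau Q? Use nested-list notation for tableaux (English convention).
Insert each entry of the permutation into P by Schensted row insertion, recording in Q the position of each new cell.

Insert 6: appended to row 1. P = [[6]].
Insert 3: 3 bumps 6 from row 1; 6 starts row 2. P = [[3], [6]].
Insert 1: 1 bumps 3 from row 1; 3 bumps 6 from row 2; 6 starts row 3. P = [[1], [3], [6]].
Insert 4: appended to row 1. P = [[1, 4], [3], [6]].
Insert 5: appended to row 1. P = [[1, 4, 5], [3], [6]].
Insert 2: 2 bumps 4 from row 1; 4 appends to row 2. P = [[1, 2, 5], [3, 4], [6]].

So P = [[1, 2, 5], [3, 4], [6]], Q = [[1, 4, 5], [2, 6], [3]].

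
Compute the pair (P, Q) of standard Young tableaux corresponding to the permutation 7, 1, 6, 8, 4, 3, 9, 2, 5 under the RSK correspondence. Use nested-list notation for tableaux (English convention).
Insert each entry of the permutation into P by Schensted row insertion, recording in Q the position of each new cell.

Insert 7: appended to row 1. P = [[7]].
Insert 1: 1 bumps 7 from row 1; 7 starts row 2. P = [[1], [7]].
Insert 6: appended to row 1. P = [[1, 6], [7]].
Insert 8: appended to row 1. P = [[1, 6, 8], [7]].
Insert 4: 4 bumps 6 from row 1; 6 bumps 7 from row 2; 7 starts row 3. P = [[1, 4, 8], [6], [7]].
Insert 3: 3 bumps 4 from row 1; 4 bumps 6 from row 2; 6 bumps 7 from row 3; 7 starts row 4. P = [[1, 3, 8], [4], [6], [7]].
Insert 9: appended to row 1. P = [[1, 3, 8, 9], [4], [6], [7]].
Insert 2: 2 bumps 3 from row 1; 3 bumps 4 from row 2; 4 bumps 6 from row 3; 6 bumps 7 from row 4; 7 starts row 5. P = [[1, 2, 8, 9], [3], [4], [6], [7]].
Insert 5: 5 bumps 8 from row 1; 8 appends to row 2. P = [[1, 2, 5, 9], [3, 8], [4], [6], [7]].

So P = [[1, 2, 5, 9], [3, 8], [4], [6], [7]], Q = [[1, 3, 4, 7], [2, 9], [5], [6], [8]].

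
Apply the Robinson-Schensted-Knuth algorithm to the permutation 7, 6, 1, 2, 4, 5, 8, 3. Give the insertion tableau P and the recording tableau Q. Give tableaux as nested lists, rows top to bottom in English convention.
Insert each entry of the permutation into P by Schensted row insertion, recording in Q the position of each new cell.

Insert 7: appended to row 1. P = [[7]].
Insert 6: 6 bumps 7 from row 1; 7 starts row 2. P = [[6], [7]].
Insert 1: 1 bumps 6 from row 1; 6 bumps 7 from row 2; 7 starts row 3. P = [[1], [6], [7]].
Insert 2: appended to row 1. P = [[1, 2], [6], [7]].
Insert 4: appended to row 1. P = [[1, 2, 4], [6], [7]].
Insert 5: appended to row 1. P = [[1, 2, 4, 5], [6], [7]].
Insert 8: appended to row 1. P = [[1, 2, 4, 5, 8], [6], [7]].
Insert 3: 3 bumps 4 from row 1; 4 bumps 6 from row 2; 6 bumps 7 from row 3; 7 starts row 4. P = [[1, 2, 3, 5, 8], [4], [6], [7]].

So P = [[1, 2, 3, 5, 8], [4], [6], [7]], Q = [[1, 4, 5, 6, 7], [2], [3], [8]].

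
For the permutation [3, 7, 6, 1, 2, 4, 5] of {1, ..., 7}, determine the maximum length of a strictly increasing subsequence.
4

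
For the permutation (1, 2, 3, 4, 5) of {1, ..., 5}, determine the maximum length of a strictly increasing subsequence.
5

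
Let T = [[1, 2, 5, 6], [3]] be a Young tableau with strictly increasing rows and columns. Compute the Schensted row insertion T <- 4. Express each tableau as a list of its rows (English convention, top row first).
In row 1, 4 replaces 5 (the leftmost entry greater than 4); 5 is bumped to row 2. 5 is appended to row 2. The new tableau is [[1, 2, 4, 6], [3, 5]].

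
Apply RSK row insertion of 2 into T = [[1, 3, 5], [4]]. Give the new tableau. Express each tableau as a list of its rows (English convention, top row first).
In row 1, 2 replaces 3 (the leftmost entry greater than 2); 3 is bumped to row 2. In row 2, 3 replaces 4 (the leftmost entry greater than 3); 4 is bumped to row 3. 4 starts a new row 3. The new tableau is [[1, 2, 5], [3], [4]].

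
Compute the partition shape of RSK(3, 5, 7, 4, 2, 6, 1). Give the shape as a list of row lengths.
[3, 2, 1, 1]

Row-insert each entry into an empty tableau.

After inserting 3: P = [[3]].
After inserting 5: P = [[3, 5]].
After inserting 7: P = [[3, 5, 7]].
After inserting 4: P = [[3, 4, 7], [5]].
After inserting 2: P = [[2, 4, 7], [3], [5]].
After inserting 6: P = [[2, 4, 6], [3, 7], [5]].
After inserting 1: P = [[1, 4, 6], [2, 7], [3], [5]].

The final insertion tableau P = [[1, 4, 6], [2, 7], [3], [5]] has shape [3, 2, 1, 1].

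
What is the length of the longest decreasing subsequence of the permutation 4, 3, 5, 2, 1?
4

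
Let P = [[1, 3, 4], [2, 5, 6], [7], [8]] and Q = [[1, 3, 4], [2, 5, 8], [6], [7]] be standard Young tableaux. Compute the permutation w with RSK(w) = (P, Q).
Reverse the RSK construction: for i from n down to 1, find the cell of Q containing i, remove the entry at that cell from P, and reverse-bump it up through P; the value ejected from row 1 is w(i).

Step i=8: Q has 8 at row 2, column 3; remove 6 from row 2 of P and reverse-bump: 6 enters row 1 and ejects 4. So w(8) = 4. P is now [[1, 3, 6], [2, 5], [7], [8]].
Step i=7: Q has 7 at row 4, column 1; remove 8 from row 4 of P and reverse-bump: 8 enters row 3 and ejects 7; 7 enters row 2 and ejects 5; 5 enters row 1 and ejects 3. So w(7) = 3. P is now [[1, 5, 6], [2, 7], [8]].
Step i=6: Q has 6 at row 3, column 1; remove 8 from row 3 of P and reverse-bump: 8 enters row 2 and ejects 7; 7 enters row 1 and ejects 6. So w(6) = 6. P is now [[1, 5, 7], [2, 8]].
Step i=5: Q has 5 at row 2, column 2; remove 8 from row 2 of P and reverse-bump: 8 enters row 1 and ejects 7. So w(5) = 7. P is now [[1, 5, 8], [2]].
Step i=4: Q has 4 at row 1, column 3; remove that cell from P, ejecting 8. So w(4) = 8. P is now [[1, 5], [2]].
Step i=3: Q has 3 at row 1, column 2; remove that cell from P, ejecting 5. So w(3) = 5. P is now [[1], [2]].
Step i=2: Q has 2 at row 2, column 1; remove 2 from row 2 of P and reverse-bump: 2 enters row 1 and ejects 1. So w(2) = 1. P is now [[2]].
Step i=1: Q has 1 at row 1, column 1; remove that cell from P, ejecting 2. So w(1) = 2. P is now [].

So w = 2 1 5 8 7 6 3 4.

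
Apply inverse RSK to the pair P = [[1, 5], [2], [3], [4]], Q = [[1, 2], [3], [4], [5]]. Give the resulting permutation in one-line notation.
Reverse RSK: for i = n, n-1, ..., 1, locate i in Q, remove the corresponding corner cell from P, and reverse-bump its entry up through P; the value ejected from row 1 is w(i).

So w = 4 5 3 2 1.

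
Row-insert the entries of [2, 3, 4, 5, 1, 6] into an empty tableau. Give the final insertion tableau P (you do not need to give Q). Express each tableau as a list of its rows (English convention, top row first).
Insert 2: appended to row 1. P = [[2]].
Insert 3: appended to row 1. P = [[2, 3]].
Insert 4: appended to row 1. P = [[2, 3, 4]].
Insert 5: appended to row 1. P = [[2, 3, 4, 5]].
Insert 1: 1 bumps 2 from row 1; 2 starts row 2. P = [[1, 3, 4, 5], [2]].
Insert 6: appended to row 1. P = [[1, 3, 4, 5, 6], [2]].

So P = [[1, 3, 4, 5, 6], [2]].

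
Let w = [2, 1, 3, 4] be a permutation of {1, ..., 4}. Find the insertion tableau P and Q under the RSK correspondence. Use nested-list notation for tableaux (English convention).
P = [[1, 3, 4], [2]], Q = [[1, 3, 4], [2]]

Insert each entry of the permutation into P by Schensted row insertion, recording in Q the position of each new cell.

After inserting 2: P = [[2]].
After inserting 1: P = [[1], [2]].
After inserting 3: P = [[1, 3], [2]].
After inserting 4: P = [[1, 3, 4], [2]].

So P = [[1, 3, 4], [2]], Q = [[1, 3, 4], [2]].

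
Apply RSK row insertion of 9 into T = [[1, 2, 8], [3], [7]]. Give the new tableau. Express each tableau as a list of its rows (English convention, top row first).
9 is larger than every entry of row 1, so it is appended to row 1. The new tableau is [[1, 2, 8, 9], [3], [7]].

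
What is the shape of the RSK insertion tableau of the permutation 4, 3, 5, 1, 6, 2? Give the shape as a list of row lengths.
[3, 2, 1]

Row-insert each entry into an empty tableau.

After inserting 4: P = [[4]].
After inserting 3: P = [[3], [4]].
After inserting 5: P = [[3, 5], [4]].
After inserting 1: P = [[1, 5], [3], [4]].
After inserting 6: P = [[1, 5, 6], [3], [4]].
After inserting 2: P = [[1, 2, 6], [3, 5], [4]].

The final insertion tableau P = [[1, 2, 6], [3, 5], [4]] has shape [3, 2, 1].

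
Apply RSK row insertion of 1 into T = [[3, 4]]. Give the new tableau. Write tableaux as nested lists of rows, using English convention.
[[1, 4], [3]]

In row 1, 1 replaces 3 (the leftmost entry greater than 1); 3 is bumped to row 2. 3 starts a new row 2. The new tableau is [[1, 4], [3]].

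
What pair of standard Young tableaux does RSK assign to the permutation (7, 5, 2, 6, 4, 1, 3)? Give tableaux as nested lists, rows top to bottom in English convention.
Insert each entry of the permutation into P by Schensted row insertion, recording in Q the position of each new cell.

After inserting 7: P = [[7]].
After inserting 5: P = [[5], [7]].
After inserting 2: P = [[2], [5], [7]].
After inserting 6: P = [[2, 6], [5], [7]].
After inserting 4: P = [[2, 4], [5, 6], [7]].
After inserting 1: P = [[1, 4], [2, 6], [5], [7]].
After inserting 3: P = [[1, 3], [2, 4], [5, 6], [7]].

So P = [[1, 3], [2, 4], [5, 6], [7]], Q = [[1, 4], [2, 5], [3, 7], [6]].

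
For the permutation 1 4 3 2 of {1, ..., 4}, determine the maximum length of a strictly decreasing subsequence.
3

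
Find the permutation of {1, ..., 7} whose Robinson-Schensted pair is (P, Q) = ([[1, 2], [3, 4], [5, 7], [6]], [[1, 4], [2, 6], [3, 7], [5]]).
Reverse the RSK construction: for i from n down to 1, find the cell of Q containing i, remove the entry at that cell from P, and reverse-bump it up through P; the value ejected from row 1 is w(i).

Step i=7: Q has 7 at row 3, column 2; remove 7 from row 3 of P and reverse-bump: 7 enters row 2 and ejects 4; 4 enters row 1 and ejects 2. So w(7) = 2. P is now [[1, 4], [3, 7], [5], [6]].
Step i=6: Q has 6 at row 2, column 2; remove 7 from row 2 of P and reverse-bump: 7 enters row 1 and ejects 4. So w(6) = 4. P is now [[1, 7], [3], [5], [6]].
Step i=5: Q has 5 at row 4, column 1; remove 6 from row 4 of P and reverse-bump: 6 enters row 3 and ejects 5; 5 enters row 2 and ejects 3; 3 enters row 1 and ejects 1. So w(5) = 1. P is now [[3, 7], [5], [6]].
Step i=4: Q has 4 at row 1, column 2; remove that cell from P, ejecting 7. So w(4) = 7. P is now [[3], [5], [6]].
Step i=3: Q has 3 at row 3, column 1; remove 6 from row 3 of P and reverse-bump: 6 enters row 2 and ejects 5; 5 enters row 1 and ejects 3. So w(3) = 3. P is now [[5], [6]].
Step i=2: Q has 2 at row 2, column 1; remove 6 from row 2 of P and reverse-bump: 6 enters row 1 and ejects 5. So w(2) = 5. P is now [[6]].
Step i=1: Q has 1 at row 1, column 1; remove that cell from P, ejecting 6. So w(1) = 6. P is now [].

So w = 6 5 3 7 1 4 2.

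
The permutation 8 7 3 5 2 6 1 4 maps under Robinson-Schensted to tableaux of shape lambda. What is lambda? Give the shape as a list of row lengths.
Row-insert each entry into an empty tableau.

After inserting 8: P = [[8]].
After inserting 7: P = [[7], [8]].
After inserting 3: P = [[3], [7], [8]].
After inserting 5: P = [[3, 5], [7], [8]].
After inserting 2: P = [[2, 5], [3], [7], [8]].
After inserting 6: P = [[2, 5, 6], [3], [7], [8]].
After inserting 1: P = [[1, 5, 6], [2], [3], [7], [8]].
After inserting 4: P = [[1, 4, 6], [2, 5], [3], [7], [8]].

The final insertion tableau P = [[1, 4, 6], [2, 5], [3], [7], [8]] has shape [3, 2, 1, 1, 1].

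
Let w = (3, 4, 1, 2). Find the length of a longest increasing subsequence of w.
2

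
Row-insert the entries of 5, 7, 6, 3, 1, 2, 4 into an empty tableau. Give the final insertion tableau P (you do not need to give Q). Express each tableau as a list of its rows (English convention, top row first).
After inserting 5: P = [[5]].
After inserting 7: P = [[5, 7]].
After inserting 6: P = [[5, 6], [7]].
After inserting 3: P = [[3, 6], [5], [7]].
After inserting 1: P = [[1, 6], [3], [5], [7]].
After inserting 2: P = [[1, 2], [3, 6], [5], [7]].
After inserting 4: P = [[1, 2, 4], [3, 6], [5], [7]].

So P = [[1, 2, 4], [3, 6], [5], [7]].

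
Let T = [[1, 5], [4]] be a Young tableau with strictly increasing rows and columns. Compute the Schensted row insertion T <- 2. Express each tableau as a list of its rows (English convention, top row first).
[[1, 2], [4, 5]]

In row 1, 2 replaces 5 (the leftmost entry greater than 2); 5 is bumped to row 2. 5 is appended to row 2. The new tableau is [[1, 2], [4, 5]].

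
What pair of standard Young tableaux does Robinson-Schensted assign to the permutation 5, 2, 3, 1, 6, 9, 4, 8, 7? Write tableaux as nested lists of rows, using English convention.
P = [[1, 3, 4, 7], [2, 6, 8], [5, 9]], Q = [[1, 3, 5, 6], [2, 7, 8], [4, 9]]

Insert each entry of the permutation into P by Schensted row insertion, recording in Q the position of each new cell.

After inserting 5: P = [[5]].
After inserting 2: P = [[2], [5]].
After inserting 3: P = [[2, 3], [5]].
After inserting 1: P = [[1, 3], [2], [5]].
After inserting 6: P = [[1, 3, 6], [2], [5]].
After inserting 9: P = [[1, 3, 6, 9], [2], [5]].
After inserting 4: P = [[1, 3, 4, 9], [2, 6], [5]].
After inserting 8: P = [[1, 3, 4, 8], [2, 6, 9], [5]].
After inserting 7: P = [[1, 3, 4, 7], [2, 6, 8], [5, 9]].

So P = [[1, 3, 4, 7], [2, 6, 8], [5, 9]], Q = [[1, 3, 5, 6], [2, 7, 8], [4, 9]].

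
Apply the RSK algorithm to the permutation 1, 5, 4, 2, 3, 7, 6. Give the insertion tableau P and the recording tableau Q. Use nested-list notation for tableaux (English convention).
Insert each entry of the permutation into P by Schensted row insertion, recording in Q the position of each new cell.

Insert 1: appended to row 1. P = [[1]], Q = [[1]].
Insert 5: appended to row 1. P = [[1, 5]], Q = [[1, 2]].
Insert 4: 4 bumps 5 from row 1; 5 starts row 2. P = [[1, 4], [5]], Q = [[1, 2], [3]].
Insert 2: 2 bumps 4 from row 1; 4 bumps 5 from row 2; 5 starts row 3. P = [[1, 2], [4], [5]], Q = [[1, 2], [3], [4]].
Insert 3: appended to row 1. P = [[1, 2, 3], [4], [5]], Q = [[1, 2, 5], [3], [4]].
Insert 7: appended to row 1. P = [[1, 2, 3, 7], [4], [5]], Q = [[1, 2, 5, 6], [3], [4]].
Insert 6: 6 bumps 7 from row 1; 7 appends to row 2. P = [[1, 2, 3, 6], [4, 7], [5]], Q = [[1, 2, 5, 6], [3, 7], [4]].

So P = [[1, 2, 3, 6], [4, 7], [5]], Q = [[1, 2, 5, 6], [3, 7], [4]].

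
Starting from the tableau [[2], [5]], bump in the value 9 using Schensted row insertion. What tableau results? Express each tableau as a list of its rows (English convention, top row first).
[[2, 9], [5]]

9 is larger than every entry of row 1, so it is appended to row 1. The new tableau is [[2, 9], [5]].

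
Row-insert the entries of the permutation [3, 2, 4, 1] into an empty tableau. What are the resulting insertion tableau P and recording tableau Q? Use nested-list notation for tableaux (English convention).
Insert each entry of the permutation into P by Schensted row insertion, recording in Q the position of each new cell.

Insert 3: appended to row 1. P = [[3]].
Insert 2: 2 bumps 3 from row 1; 3 starts row 2. P = [[2], [3]].
Insert 4: appended to row 1. P = [[2, 4], [3]].
Insert 1: 1 bumps 2 from row 1; 2 bumps 3 from row 2; 3 starts row 3. P = [[1, 4], [2], [3]].

So P = [[1, 4], [2], [3]], Q = [[1, 3], [2], [4]].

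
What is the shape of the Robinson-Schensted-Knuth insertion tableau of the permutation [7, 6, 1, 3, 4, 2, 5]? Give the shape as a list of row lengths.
[4, 1, 1, 1]

Row-insert each entry into an empty tableau.

After inserting 7: P = [[7]].
After inserting 6: P = [[6], [7]].
After inserting 1: P = [[1], [6], [7]].
After inserting 3: P = [[1, 3], [6], [7]].
After inserting 4: P = [[1, 3, 4], [6], [7]].
After inserting 2: P = [[1, 2, 4], [3], [6], [7]].
After inserting 5: P = [[1, 2, 4, 5], [3], [6], [7]].

The final insertion tableau P = [[1, 2, 4, 5], [3], [6], [7]] has shape [4, 1, 1, 1].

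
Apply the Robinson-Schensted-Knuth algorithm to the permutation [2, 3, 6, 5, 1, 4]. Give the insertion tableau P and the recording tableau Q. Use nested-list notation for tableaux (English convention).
Insert each entry of the permutation into P by Schensted row insertion, recording in Q the position of each new cell.

Insert 2: appended to row 1. P = [[2]].
Insert 3: appended to row 1. P = [[2, 3]].
Insert 6: appended to row 1. P = [[2, 3, 6]].
Insert 5: 5 bumps 6 from row 1; 6 starts row 2. P = [[2, 3, 5], [6]].
Insert 1: 1 bumps 2 from row 1; 2 bumps 6 from row 2; 6 starts row 3. P = [[1, 3, 5], [2], [6]].
Insert 4: 4 bumps 5 from row 1; 5 appends to row 2. P = [[1, 3, 4], [2, 5], [6]].

So P = [[1, 3, 4], [2, 5], [6]], Q = [[1, 2, 3], [4, 6], [5]].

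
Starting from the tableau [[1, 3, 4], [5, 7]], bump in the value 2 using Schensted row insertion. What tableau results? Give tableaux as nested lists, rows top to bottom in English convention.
[[1, 2, 4], [3, 7], [5]]

In row 1, 2 replaces 3 (the leftmost entry greater than 2); 3 is bumped to row 2. In row 2, 3 replaces 5 (the leftmost entry greater than 3); 5 is bumped to row 3. 5 starts a new row 3. The new tableau is [[1, 2, 4], [3, 7], [5]].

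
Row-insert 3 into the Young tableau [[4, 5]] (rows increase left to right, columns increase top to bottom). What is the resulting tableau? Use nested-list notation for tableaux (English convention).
In row 1, 3 replaces 4 (the leftmost entry greater than 3); 4 is bumped to row 2. 4 starts a new row 2. The new tableau is [[3, 5], [4]].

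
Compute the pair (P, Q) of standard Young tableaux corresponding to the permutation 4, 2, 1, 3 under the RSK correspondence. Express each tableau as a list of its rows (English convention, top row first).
P = [[1, 3], [2], [4]], Q = [[1, 4], [2], [3]]

Insert each entry of the permutation into P by Schensted row insertion, recording in Q the position of each new cell.

Insert 4: appended to row 1. P = [[4]].
Insert 2: 2 bumps 4 from row 1; 4 starts row 2. P = [[2], [4]].
Insert 1: 1 bumps 2 from row 1; 2 bumps 4 from row 2; 4 starts row 3. P = [[1], [2], [4]].
Insert 3: appended to row 1. P = [[1, 3], [2], [4]].

So P = [[1, 3], [2], [4]], Q = [[1, 4], [2], [3]].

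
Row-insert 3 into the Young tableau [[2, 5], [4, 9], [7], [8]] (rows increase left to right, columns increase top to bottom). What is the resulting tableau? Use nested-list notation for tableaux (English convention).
In row 1, 3 replaces 5 (the leftmost entry greater than 3); 5 is bumped to row 2. In row 2, 5 replaces 9 (the leftmost entry greater than 5); 9 is bumped to row 3. 9 is appended to row 3. The new tableau is [[2, 3], [4, 5], [7, 9], [8]].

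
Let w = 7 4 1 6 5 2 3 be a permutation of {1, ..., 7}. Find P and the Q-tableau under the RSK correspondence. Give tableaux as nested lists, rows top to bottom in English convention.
Insert each entry of the permutation into P by Schensted row insertion, recording in Q the position of each new cell.

Insert 7: appended to row 1. P = [[7]].
Insert 4: 4 bumps 7 from row 1; 7 starts row 2. P = [[4], [7]].
Insert 1: 1 bumps 4 from row 1; 4 bumps 7 from row 2; 7 starts row 3. P = [[1], [4], [7]].
Insert 6: appended to row 1. P = [[1, 6], [4], [7]].
Insert 5: 5 bumps 6 from row 1; 6 appends to row 2. P = [[1, 5], [4, 6], [7]].
Insert 2: 2 bumps 5 from row 1; 5 bumps 6 from row 2; 6 bumps 7 from row 3; 7 starts row 4. P = [[1, 2], [4, 5], [6], [7]].
Insert 3: appended to row 1. P = [[1, 2, 3], [4, 5], [6], [7]].

So P = [[1, 2, 3], [4, 5], [6], [7]], Q = [[1, 4, 7], [2, 5], [3], [6]].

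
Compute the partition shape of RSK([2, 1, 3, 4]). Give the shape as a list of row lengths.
Row-insert each entry into an empty tableau.

After inserting 2: P = [[2]].
After inserting 1: P = [[1], [2]].
After inserting 3: P = [[1, 3], [2]].
After inserting 4: P = [[1, 3, 4], [2]].

The final insertion tableau P = [[1, 3, 4], [2]] has shape [3, 1].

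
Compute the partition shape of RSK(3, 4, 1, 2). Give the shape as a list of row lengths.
Row-insert each entry into an empty tableau.

After inserting 3: P = [[3]].
After inserting 4: P = [[3, 4]].
After inserting 1: P = [[1, 4], [3]].
After inserting 2: P = [[1, 2], [3, 4]].

The final insertion tableau P = [[1, 2], [3, 4]] has shape [2, 2].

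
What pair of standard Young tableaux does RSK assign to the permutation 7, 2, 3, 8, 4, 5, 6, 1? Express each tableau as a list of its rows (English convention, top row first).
Insert each entry of the permutation into P by Schensted row insertion, recording in Q the position of each new cell.

Insert 7: appended to row 1. P = [[7]], Q = [[1]].
Insert 2: 2 bumps 7 from row 1; 7 starts row 2. P = [[2], [7]], Q = [[1], [2]].
Insert 3: appended to row 1. P = [[2, 3], [7]], Q = [[1, 3], [2]].
Insert 8: appended to row 1. P = [[2, 3, 8], [7]], Q = [[1, 3, 4], [2]].
Insert 4: 4 bumps 8 from row 1; 8 appends to row 2. P = [[2, 3, 4], [7, 8]], Q = [[1, 3, 4], [2, 5]].
Insert 5: appended to row 1. P = [[2, 3, 4, 5], [7, 8]], Q = [[1, 3, 4, 6], [2, 5]].
Insert 6: appended to row 1. P = [[2, 3, 4, 5, 6], [7, 8]], Q = [[1, 3, 4, 6, 7], [2, 5]].
Insert 1: 1 bumps 2 from row 1; 2 bumps 7 from row 2; 7 starts row 3. P = [[1, 3, 4, 5, 6], [2, 8], [7]], Q = [[1, 3, 4, 6, 7], [2, 5], [8]].

So P = [[1, 3, 4, 5, 6], [2, 8], [7]], Q = [[1, 3, 4, 6, 7], [2, 5], [8]].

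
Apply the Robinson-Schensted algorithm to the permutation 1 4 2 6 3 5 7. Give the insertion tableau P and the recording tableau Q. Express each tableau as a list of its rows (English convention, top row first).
P = [[1, 2, 3, 5, 7], [4, 6]], Q = [[1, 2, 4, 6, 7], [3, 5]]

Insert each entry of the permutation into P by Schensted row insertion, recording in Q the position of each new cell.

Insert 1: appended to row 1. P = [[1]], Q = [[1]].
Insert 4: appended to row 1. P = [[1, 4]], Q = [[1, 2]].
Insert 2: 2 bumps 4 from row 1; 4 starts row 2. P = [[1, 2], [4]], Q = [[1, 2], [3]].
Insert 6: appended to row 1. P = [[1, 2, 6], [4]], Q = [[1, 2, 4], [3]].
Insert 3: 3 bumps 6 from row 1; 6 appends to row 2. P = [[1, 2, 3], [4, 6]], Q = [[1, 2, 4], [3, 5]].
Insert 5: appended to row 1. P = [[1, 2, 3, 5], [4, 6]], Q = [[1, 2, 4, 6], [3, 5]].
Insert 7: appended to row 1. P = [[1, 2, 3, 5, 7], [4, 6]], Q = [[1, 2, 4, 6, 7], [3, 5]].

So P = [[1, 2, 3, 5, 7], [4, 6]], Q = [[1, 2, 4, 6, 7], [3, 5]].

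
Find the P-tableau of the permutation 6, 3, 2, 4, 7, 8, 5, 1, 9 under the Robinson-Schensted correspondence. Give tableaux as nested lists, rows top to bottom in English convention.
P = [[1, 4, 5, 8, 9], [2, 7], [3], [6]]

Insert 6: appended to row 1. P = [[6]].
Insert 3: 3 bumps 6 from row 1; 6 starts row 2. P = [[3], [6]].
Insert 2: 2 bumps 3 from row 1; 3 bumps 6 from row 2; 6 starts row 3. P = [[2], [3], [6]].
Insert 4: appended to row 1. P = [[2, 4], [3], [6]].
Insert 7: appended to row 1. P = [[2, 4, 7], [3], [6]].
Insert 8: appended to row 1. P = [[2, 4, 7, 8], [3], [6]].
Insert 5: 5 bumps 7 from row 1; 7 appends to row 2. P = [[2, 4, 5, 8], [3, 7], [6]].
Insert 1: 1 bumps 2 from row 1; 2 bumps 3 from row 2; 3 bumps 6 from row 3; 6 starts row 4. P = [[1, 4, 5, 8], [2, 7], [3], [6]].
Insert 9: appended to row 1. P = [[1, 4, 5, 8, 9], [2, 7], [3], [6]].

So P = [[1, 4, 5, 8, 9], [2, 7], [3], [6]].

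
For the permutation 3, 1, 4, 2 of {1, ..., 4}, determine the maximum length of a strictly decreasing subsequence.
2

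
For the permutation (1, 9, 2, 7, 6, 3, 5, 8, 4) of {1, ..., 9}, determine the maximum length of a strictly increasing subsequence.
5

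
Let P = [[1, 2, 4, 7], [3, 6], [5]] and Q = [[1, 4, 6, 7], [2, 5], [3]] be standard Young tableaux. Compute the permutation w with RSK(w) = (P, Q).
Reverse RSK: for i = n, n-1, ..., 1, locate i in Q, remove the corresponding corner cell from P, and reverse-bump its entry up through P; the value ejected from row 1 is w(i).

So w = 5 3 1 6 2 4 7.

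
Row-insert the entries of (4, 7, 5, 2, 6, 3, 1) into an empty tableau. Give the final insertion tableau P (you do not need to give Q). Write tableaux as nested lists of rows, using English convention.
Insert 4: appended to row 1. P = [[4]].
Insert 7: appended to row 1. P = [[4, 7]].
Insert 5: 5 bumps 7 from row 1; 7 starts row 2. P = [[4, 5], [7]].
Insert 2: 2 bumps 4 from row 1; 4 bumps 7 from row 2; 7 starts row 3. P = [[2, 5], [4], [7]].
Insert 6: appended to row 1. P = [[2, 5, 6], [4], [7]].
Insert 3: 3 bumps 5 from row 1; 5 appends to row 2. P = [[2, 3, 6], [4, 5], [7]].
Insert 1: 1 bumps 2 from row 1; 2 bumps 4 from row 2; 4 bumps 7 from row 3; 7 starts row 4. P = [[1, 3, 6], [2, 5], [4], [7]].

So P = [[1, 3, 6], [2, 5], [4], [7]].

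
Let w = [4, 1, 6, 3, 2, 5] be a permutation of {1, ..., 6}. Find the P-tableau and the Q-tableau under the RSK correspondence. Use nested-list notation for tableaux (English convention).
Insert each entry of the permutation into P by Schensted row insertion, recording in Q the position of each new cell.

Insert 4: appended to row 1. P = [[4]].
Insert 1: 1 bumps 4 from row 1; 4 starts row 2. P = [[1], [4]].
Insert 6: appended to row 1. P = [[1, 6], [4]].
Insert 3: 3 bumps 6 from row 1; 6 appends to row 2. P = [[1, 3], [4, 6]].
Insert 2: 2 bumps 3 from row 1; 3 bumps 4 from row 2; 4 starts row 3. P = [[1, 2], [3, 6], [4]].
Insert 5: appended to row 1. P = [[1, 2, 5], [3, 6], [4]].

So P = [[1, 2, 5], [3, 6], [4]], Q = [[1, 3, 6], [2, 4], [5]].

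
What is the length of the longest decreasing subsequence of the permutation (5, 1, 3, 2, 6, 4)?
3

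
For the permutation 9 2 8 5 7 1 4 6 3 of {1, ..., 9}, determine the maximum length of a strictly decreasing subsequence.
5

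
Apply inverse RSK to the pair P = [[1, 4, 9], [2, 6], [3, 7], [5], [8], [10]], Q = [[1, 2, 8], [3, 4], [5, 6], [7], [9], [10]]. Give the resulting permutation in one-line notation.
5 10 3 8 2 7 6 9 4 1

Reverse RSK: for i = n, n-1, ..., 1, locate i in Q, remove the corresponding corner cell from P, and reverse-bump its entry up through P; the value ejected from row 1 is w(i).

So w = 5 10 3 8 2 7 6 9 4 1.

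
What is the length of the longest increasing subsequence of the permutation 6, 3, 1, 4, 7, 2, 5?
3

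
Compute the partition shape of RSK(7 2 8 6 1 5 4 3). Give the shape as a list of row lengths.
[2, 2, 2, 1, 1]

Row-insert each entry into an empty tableau.

After inserting 7: P = [[7]].
After inserting 2: P = [[2], [7]].
After inserting 8: P = [[2, 8], [7]].
After inserting 6: P = [[2, 6], [7, 8]].
After inserting 1: P = [[1, 6], [2, 8], [7]].
After inserting 5: P = [[1, 5], [2, 6], [7, 8]].
After inserting 4: P = [[1, 4], [2, 5], [6, 8], [7]].
After inserting 3: P = [[1, 3], [2, 4], [5, 8], [6], [7]].

The final insertion tableau P = [[1, 3], [2, 4], [5, 8], [6], [7]] has shape [2, 2, 2, 1, 1].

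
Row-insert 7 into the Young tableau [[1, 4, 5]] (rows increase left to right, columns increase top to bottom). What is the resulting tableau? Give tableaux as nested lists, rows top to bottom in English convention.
7 is larger than every entry of row 1, so it is appended to row 1. The new tableau is [[1, 4, 5, 7]].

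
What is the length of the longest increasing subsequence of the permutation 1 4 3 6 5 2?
3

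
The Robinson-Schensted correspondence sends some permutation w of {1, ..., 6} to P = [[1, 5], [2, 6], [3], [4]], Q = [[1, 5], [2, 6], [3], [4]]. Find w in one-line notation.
4 3 2 1 6 5

Reverse RSK: for i = n, n-1, ..., 1, locate i in Q, remove the corresponding corner cell from P, and reverse-bump its entry up through P; the value ejected from row 1 is w(i).

So w = 4 3 2 1 6 5.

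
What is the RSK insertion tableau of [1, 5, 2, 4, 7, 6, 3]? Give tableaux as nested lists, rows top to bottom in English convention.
P = [[1, 2, 3, 6], [4, 7], [5]]

After inserting 1: P = [[1]].
After inserting 5: P = [[1, 5]].
After inserting 2: P = [[1, 2], [5]].
After inserting 4: P = [[1, 2, 4], [5]].
After inserting 7: P = [[1, 2, 4, 7], [5]].
After inserting 6: P = [[1, 2, 4, 6], [5, 7]].
After inserting 3: P = [[1, 2, 3, 6], [4, 7], [5]].

So P = [[1, 2, 3, 6], [4, 7], [5]].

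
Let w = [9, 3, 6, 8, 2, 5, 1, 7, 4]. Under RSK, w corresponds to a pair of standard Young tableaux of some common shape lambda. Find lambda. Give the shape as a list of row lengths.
[3, 3, 2, 1]

Row-insert each entry into an empty tableau.

After inserting 9: P = [[9]].
After inserting 3: P = [[3], [9]].
After inserting 6: P = [[3, 6], [9]].
After inserting 8: P = [[3, 6, 8], [9]].
After inserting 2: P = [[2, 6, 8], [3], [9]].
After inserting 5: P = [[2, 5, 8], [3, 6], [9]].
After inserting 1: P = [[1, 5, 8], [2, 6], [3], [9]].
After inserting 7: P = [[1, 5, 7], [2, 6, 8], [3], [9]].
After inserting 4: P = [[1, 4, 7], [2, 5, 8], [3, 6], [9]].

The final insertion tableau P = [[1, 4, 7], [2, 5, 8], [3, 6], [9]] has shape [3, 3, 2, 1].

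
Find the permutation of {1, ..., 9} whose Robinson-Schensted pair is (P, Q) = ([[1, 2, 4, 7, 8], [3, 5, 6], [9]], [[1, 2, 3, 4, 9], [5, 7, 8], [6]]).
3 5 6 9 7 1 2 4 8

Reverse the RSK construction: for i from n down to 1, find the cell of Q containing i, remove the entry at that cell from P, and reverse-bump it up through P; the value ejected from row 1 is w(i).

Step i=9: Q has 9 at row 1, column 5; remove that cell from P, ejecting 8. So w(9) = 8. P is now [[1, 2, 4, 7], [3, 5, 6], [9]].
Step i=8: Q has 8 at row 2, column 3; remove 6 from row 2 of P and reverse-bump: 6 enters row 1 and ejects 4. So w(8) = 4. P is now [[1, 2, 6, 7], [3, 5], [9]].
Step i=7: Q has 7 at row 2, column 2; remove 5 from row 2 of P and reverse-bump: 5 enters row 1 and ejects 2. So w(7) = 2. P is now [[1, 5, 6, 7], [3], [9]].
Step i=6: Q has 6 at row 3, column 1; remove 9 from row 3 of P and reverse-bump: 9 enters row 2 and ejects 3; 3 enters row 1 and ejects 1. So w(6) = 1. P is now [[3, 5, 6, 7], [9]].
Step i=5: Q has 5 at row 2, column 1; remove 9 from row 2 of P and reverse-bump: 9 enters row 1 and ejects 7. So w(5) = 7. P is now [[3, 5, 6, 9]].
Step i=4: Q has 4 at row 1, column 4; remove that cell from P, ejecting 9. So w(4) = 9. P is now [[3, 5, 6]].
Step i=3: Q has 3 at row 1, column 3; remove that cell from P, ejecting 6. So w(3) = 6. P is now [[3, 5]].
Step i=2: Q has 2 at row 1, column 2; remove that cell from P, ejecting 5. So w(2) = 5. P is now [[3]].
Step i=1: Q has 1 at row 1, column 1; remove that cell from P, ejecting 3. So w(1) = 3. P is now [].

So w = 3 5 6 9 7 1 2 4 8.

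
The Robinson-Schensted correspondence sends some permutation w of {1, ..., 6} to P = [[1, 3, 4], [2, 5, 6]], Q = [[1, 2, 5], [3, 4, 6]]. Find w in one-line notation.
2 5 1 3 6 4

Reverse the RSK construction: for i from n down to 1, find the cell of Q containing i, remove the entry at that cell from P, and reverse-bump it up through P; the value ejected from row 1 is w(i).

Step i=6: Q has 6 at row 2, column 3; remove 6 from row 2 of P and reverse-bump: 6 enters row 1 and ejects 4. So w(6) = 4. P is now [[1, 3, 6], [2, 5]].
Step i=5: Q has 5 at row 1, column 3; remove that cell from P, ejecting 6. So w(5) = 6. P is now [[1, 3], [2, 5]].
Step i=4: Q has 4 at row 2, column 2; remove 5 from row 2 of P and reverse-bump: 5 enters row 1 and ejects 3. So w(4) = 3. P is now [[1, 5], [2]].
Step i=3: Q has 3 at row 2, column 1; remove 2 from row 2 of P and reverse-bump: 2 enters row 1 and ejects 1. So w(3) = 1. P is now [[2, 5]].
Step i=2: Q has 2 at row 1, column 2; remove that cell from P, ejecting 5. So w(2) = 5. P is now [[2]].
Step i=1: Q has 1 at row 1, column 1; remove that cell from P, ejecting 2. So w(1) = 2. P is now [].

So w = 2 5 1 3 6 4.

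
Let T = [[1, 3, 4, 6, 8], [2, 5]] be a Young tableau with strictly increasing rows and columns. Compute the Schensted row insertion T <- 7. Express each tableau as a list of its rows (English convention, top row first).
[[1, 3, 4, 6, 7], [2, 5, 8]]

In row 1, 7 replaces 8 (the leftmost entry greater than 7); 8 is bumped to row 2. 8 is appended to row 2. The new tableau is [[1, 3, 4, 6, 7], [2, 5, 8]].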